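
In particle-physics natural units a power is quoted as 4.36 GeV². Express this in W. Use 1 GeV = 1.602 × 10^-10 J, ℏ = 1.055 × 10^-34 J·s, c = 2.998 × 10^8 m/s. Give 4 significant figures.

Power is [E]/[T] = [E]²/ℏ.
1 GeV² → 1/ℏ × (1 GeV in J)² = 2.433 × 10^14 W.
Result: 4.36 × 2.433 × 10^14 = 1.061 × 10^15 W.

1.061 × 10^15 W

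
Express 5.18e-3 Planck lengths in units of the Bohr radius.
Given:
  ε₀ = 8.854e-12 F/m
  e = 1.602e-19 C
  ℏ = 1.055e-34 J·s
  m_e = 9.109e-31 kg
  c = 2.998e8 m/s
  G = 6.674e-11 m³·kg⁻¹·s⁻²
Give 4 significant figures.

Planck length: ℓ_P = √(ℏG/c³) = 1.616e-35 m
Bohr radius: a₀ = 4πε₀ℏ²/(m_e e²) = 5.297e-11 m
5.18e-3 × 1.616e-35 / 5.297e-11 = 1.581e-27

1.581e-27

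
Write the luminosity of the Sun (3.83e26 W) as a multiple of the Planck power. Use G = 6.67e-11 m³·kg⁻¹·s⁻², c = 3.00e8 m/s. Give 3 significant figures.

Planck power: P_P = c⁵/G = 3.64e52 W.
3.83e26 / 3.64e52 = 1.05e-26

1.05e-26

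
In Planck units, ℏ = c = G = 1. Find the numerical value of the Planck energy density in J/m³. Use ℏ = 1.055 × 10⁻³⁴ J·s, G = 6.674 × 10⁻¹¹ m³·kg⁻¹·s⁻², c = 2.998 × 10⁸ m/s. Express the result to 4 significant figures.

4.632 × 10¹¹³ J/m³

From ℏ = c = G = 1 the energy density scale is u_P = c⁷/(ℏG²).
  = 2.177 × 10⁵⁹ / 4.699 × 10⁻⁵⁵
  = 4.632 × 10¹¹³ J/m³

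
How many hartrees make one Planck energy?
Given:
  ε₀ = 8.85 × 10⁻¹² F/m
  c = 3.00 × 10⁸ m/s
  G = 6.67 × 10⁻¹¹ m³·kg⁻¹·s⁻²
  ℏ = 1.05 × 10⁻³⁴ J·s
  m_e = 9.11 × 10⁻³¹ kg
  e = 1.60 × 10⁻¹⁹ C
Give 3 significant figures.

4.47 × 10²⁶

Planck energy: E_P = √(ℏc⁵/G) = 1.96 × 10⁹ J
hartree: E_h = m_e e⁴/(4πε₀ℏ)² = 4.38 × 10⁻¹⁸ J
ratio = 1.96 × 10⁹ / 4.38 × 10⁻¹⁸ = 4.47 × 10²⁶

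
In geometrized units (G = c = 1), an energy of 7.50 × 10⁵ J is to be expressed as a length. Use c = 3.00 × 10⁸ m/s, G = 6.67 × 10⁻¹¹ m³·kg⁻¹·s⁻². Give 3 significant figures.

6.18 × 10⁻³⁹ m

Energy → length via G/c⁴.
7.50 × 10⁵ J × (G/c⁴) = 6.18 × 10⁻³⁹ m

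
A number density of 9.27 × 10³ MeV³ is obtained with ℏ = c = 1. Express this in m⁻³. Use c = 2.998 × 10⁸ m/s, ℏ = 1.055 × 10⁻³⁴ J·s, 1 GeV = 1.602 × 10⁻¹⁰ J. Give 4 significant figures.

1.205 × 10⁴² m⁻³

Number density is [L]⁻³ = [E]³/(ℏc)³.
1 GeV³ → 1/(ℏc)³ × (1 GeV in J)³ = 1.299 × 10⁴⁷ m⁻³.
Convert the energy scale: 9.27 × 10³ MeV³ = 9.27 × 10⁻⁶ GeV³.
Result: 9.27 × 10⁻⁶ × 1.299 × 10⁴⁷ = 1.205 × 10⁴² m⁻³.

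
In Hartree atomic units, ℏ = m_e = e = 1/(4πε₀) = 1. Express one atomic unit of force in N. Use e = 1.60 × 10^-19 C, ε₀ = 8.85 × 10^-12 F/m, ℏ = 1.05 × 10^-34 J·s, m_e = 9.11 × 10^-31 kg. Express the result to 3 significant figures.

The unique combination of the constants set to 1 with dimensions of force is F_au = E_h/a₀ = m_e²e⁶/((4πε₀)³ℏ⁴).
E_h = 4.38 × 10^-18 J
a₀ = 5.26 × 10^-11 m
E_h/a₀ = 8.33 × 10^-8 N

8.33 × 10^-8 N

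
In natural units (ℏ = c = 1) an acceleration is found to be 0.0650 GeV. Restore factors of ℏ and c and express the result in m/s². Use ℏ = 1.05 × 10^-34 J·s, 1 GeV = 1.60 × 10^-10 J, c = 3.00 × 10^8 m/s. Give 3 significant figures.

Acceleration is [L]/[T]² = c·[E]/ℏ.
1 GeV → c/ℏ × (1 GeV in J) = 4.57 × 10^32 m/s².
Result: 0.0650 × 4.57 × 10^32 = 2.97 × 10^31 m/s².

2.97 × 10^31 m/s²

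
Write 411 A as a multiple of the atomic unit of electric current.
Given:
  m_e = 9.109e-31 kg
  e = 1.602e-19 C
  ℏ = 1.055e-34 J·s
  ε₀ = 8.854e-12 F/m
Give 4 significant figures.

6.216e4

atomic unit of electric current: I_au = e E_h/ℏ = m_e e⁵/((4πε₀)²ℏ³) = 6.612e-3 A.
411 / 6.612e-3 = 6.216e4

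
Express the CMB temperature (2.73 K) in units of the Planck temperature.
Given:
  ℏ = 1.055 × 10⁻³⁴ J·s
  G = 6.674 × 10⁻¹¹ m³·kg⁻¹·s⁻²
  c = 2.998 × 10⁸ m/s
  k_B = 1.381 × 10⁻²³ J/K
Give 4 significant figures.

Planck temperature: T_P = √(ℏc⁵/G) / k_B = 1.417 × 10³² K.
2.73 / 1.417 × 10³² = 1.927 × 10⁻³²

1.927 × 10⁻³²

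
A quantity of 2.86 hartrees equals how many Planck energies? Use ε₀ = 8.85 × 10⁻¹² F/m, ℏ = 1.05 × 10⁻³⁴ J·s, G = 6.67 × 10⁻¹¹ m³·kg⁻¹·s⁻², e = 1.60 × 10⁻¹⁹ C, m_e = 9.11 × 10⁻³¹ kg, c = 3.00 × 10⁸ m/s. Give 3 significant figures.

hartree: E_h = m_e e⁴/(4πε₀ℏ)² = 4.38 × 10⁻¹⁸ J
Planck energy: E_P = √(ℏc⁵/G) = 1.96 × 10⁹ J
2.86 × 4.38 × 10⁻¹⁸ / 1.96 × 10⁹ = 6.40 × 10⁻²⁷

6.40 × 10⁻²⁷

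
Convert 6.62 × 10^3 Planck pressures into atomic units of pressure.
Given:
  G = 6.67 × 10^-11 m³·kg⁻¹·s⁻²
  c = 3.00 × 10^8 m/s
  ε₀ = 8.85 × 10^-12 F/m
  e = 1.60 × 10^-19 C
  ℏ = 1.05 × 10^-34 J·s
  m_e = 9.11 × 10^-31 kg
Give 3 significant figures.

Planck pressure: p_P = c⁷/(ℏG²) = 4.68 × 10^113 Pa
atomic unit of pressure: P_au = E_h/a₀³ = m_e⁴e¹⁰/((4πε₀)⁵ℏ⁸) = 3.01 × 10^13 Pa
6.62 × 10^3 × 4.68 × 10^113 / 3.01 × 10^13 = 1.03 × 10^104

1.03 × 10^104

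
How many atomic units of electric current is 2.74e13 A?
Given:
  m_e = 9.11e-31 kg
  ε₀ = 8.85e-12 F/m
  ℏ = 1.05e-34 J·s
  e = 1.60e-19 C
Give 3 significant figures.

4.11e15

atomic unit of electric current: I_au = e E_h/ℏ = m_e e⁵/((4πε₀)²ℏ³) = 6.67e-3 A.
2.74e13 / 6.67e-3 = 4.11e15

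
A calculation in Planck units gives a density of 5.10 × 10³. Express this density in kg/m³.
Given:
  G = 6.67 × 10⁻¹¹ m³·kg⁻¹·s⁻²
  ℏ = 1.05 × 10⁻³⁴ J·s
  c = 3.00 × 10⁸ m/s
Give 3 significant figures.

One Planck density: ρ_P = c⁵/(ℏG²) = 5.20 × 10⁹⁶ kg/m³.
5.10 × 10³ × 5.20 × 10⁹⁶ kg/m³ = 2.65 × 10¹⁰⁰ kg/m³

2.65 × 10¹⁰⁰ kg/m³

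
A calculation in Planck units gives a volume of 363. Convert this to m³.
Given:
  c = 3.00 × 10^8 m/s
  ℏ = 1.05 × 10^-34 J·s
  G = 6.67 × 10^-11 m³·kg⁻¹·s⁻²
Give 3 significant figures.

1.52 × 10^-102 m³

One Planck volume: V_P = (ℏG/c³)^(3/2) = 4.18 × 10^-105 m³.
363 × 4.18 × 10^-105 m³ = 1.52 × 10^-102 m³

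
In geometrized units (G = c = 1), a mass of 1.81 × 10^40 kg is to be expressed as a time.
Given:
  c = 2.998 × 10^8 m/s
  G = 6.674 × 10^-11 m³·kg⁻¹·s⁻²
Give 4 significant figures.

Mass → time via G/c³.
1.81 × 10^40 kg × (G/c³) = 4.483 × 10^4 s

4.483 × 10^4 s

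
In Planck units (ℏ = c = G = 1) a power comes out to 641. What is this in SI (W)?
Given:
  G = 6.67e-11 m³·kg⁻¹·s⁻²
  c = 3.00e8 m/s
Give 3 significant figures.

One Planck power: P_P = c⁵/G = 3.64e52 W.
641 × 3.64e52 W = 2.34e55 W

2.34e55 W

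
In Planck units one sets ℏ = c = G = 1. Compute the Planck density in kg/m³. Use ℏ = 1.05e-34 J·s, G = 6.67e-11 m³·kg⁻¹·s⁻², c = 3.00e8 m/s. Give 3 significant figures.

5.20e96 kg/m³

ρ_P = c⁵/(ℏG²)
  = 2.43e42 / 4.67e-55
  = 5.20e96 kg/m³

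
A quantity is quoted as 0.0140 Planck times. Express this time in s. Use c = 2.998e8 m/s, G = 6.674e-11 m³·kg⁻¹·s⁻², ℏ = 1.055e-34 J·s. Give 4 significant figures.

7.549e-46 s

One Planck time: t_P = √(ℏG/c⁵) = 5.392e-44 s.
0.0140 × 5.392e-44 s = 7.549e-46 s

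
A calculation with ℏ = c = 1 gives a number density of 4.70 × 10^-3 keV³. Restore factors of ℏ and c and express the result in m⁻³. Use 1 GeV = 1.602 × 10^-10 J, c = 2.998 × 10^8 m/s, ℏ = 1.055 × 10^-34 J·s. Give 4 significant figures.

6.107 × 10^26 m⁻³

Number density is [L]⁻³ = [E]³/(ℏc)³.
1 GeV³ → 1/(ℏc)³ × (1 GeV in J)³ = 1.299 × 10^47 m⁻³.
Convert the energy scale: 4.70 × 10^-3 keV³ = 4.70 × 10^-21 GeV³.
Result: 4.70 × 10^-21 × 1.299 × 10^47 = 6.107 × 10^26 m⁻³.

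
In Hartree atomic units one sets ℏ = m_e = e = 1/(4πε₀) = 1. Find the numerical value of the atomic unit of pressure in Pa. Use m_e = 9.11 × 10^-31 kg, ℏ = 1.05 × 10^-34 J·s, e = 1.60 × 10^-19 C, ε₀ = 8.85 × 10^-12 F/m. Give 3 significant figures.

3.01 × 10^13 Pa

P_au = E_h/a₀³ = m_e⁴e¹⁰/((4πε₀)⁵ℏ⁸)
E_h = 4.38 × 10^-18 J
a₀ = 5.26 × 10^-11 m
E_h/a₀³ = 3.01 × 10^13 Pa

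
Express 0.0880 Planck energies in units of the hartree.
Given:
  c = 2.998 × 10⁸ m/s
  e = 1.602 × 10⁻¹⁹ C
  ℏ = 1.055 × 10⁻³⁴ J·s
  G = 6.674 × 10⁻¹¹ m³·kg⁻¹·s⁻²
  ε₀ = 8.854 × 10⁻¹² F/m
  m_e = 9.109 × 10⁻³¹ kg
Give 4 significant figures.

Planck energy: E_P = √(ℏc⁵/G) = 1.957 × 10⁹ J
hartree: E_h = m_e e⁴/(4πε₀ℏ)² = 4.354 × 10⁻¹⁸ J
0.0880 × 1.957 × 10⁹ / 4.354 × 10⁻¹⁸ = 3.954 × 10²⁵

3.954 × 10²⁵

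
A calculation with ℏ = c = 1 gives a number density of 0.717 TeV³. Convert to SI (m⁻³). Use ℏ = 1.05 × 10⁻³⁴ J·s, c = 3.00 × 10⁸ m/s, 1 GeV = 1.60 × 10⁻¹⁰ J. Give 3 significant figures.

Number density is [L]⁻³ = [E]³/(ℏc)³.
1 GeV³ → 1/(ℏc)³ × (1 GeV in J)³ = 1.31 × 10⁴⁷ m⁻³.
Convert the energy scale: 0.717 TeV³ = 7.17 × 10⁸ GeV³.
Result: 7.17 × 10⁸ × 1.31 × 10⁴⁷ = 9.40 × 10⁵⁵ m⁻³.

9.40 × 10⁵⁵ m⁻³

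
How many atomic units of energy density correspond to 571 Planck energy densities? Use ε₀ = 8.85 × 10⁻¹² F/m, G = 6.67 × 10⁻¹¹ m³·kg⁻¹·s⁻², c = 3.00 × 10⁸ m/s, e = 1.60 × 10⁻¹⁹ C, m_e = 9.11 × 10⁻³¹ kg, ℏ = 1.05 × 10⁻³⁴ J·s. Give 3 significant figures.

Planck energy density: u_P = c⁷/(ℏG²) = 4.68 × 10¹¹³ J/m³
atomic unit of energy density: u_au = E_h/a₀³ = m_e⁴e¹⁰/((4πε₀)⁵ℏ⁸) = 3.01 × 10¹³ J/m³
571 × 4.68 × 10¹¹³ / 3.01 × 10¹³ = 8.87 × 10¹⁰²

8.87 × 10¹⁰²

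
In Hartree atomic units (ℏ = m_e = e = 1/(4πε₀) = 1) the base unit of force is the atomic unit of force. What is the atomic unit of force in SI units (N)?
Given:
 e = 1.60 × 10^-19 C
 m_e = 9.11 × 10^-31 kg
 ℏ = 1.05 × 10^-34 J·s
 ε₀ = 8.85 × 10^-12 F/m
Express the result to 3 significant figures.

8.33 × 10^-8 N

F_au = E_h/a₀ = m_e²e⁶/((4πε₀)³ℏ⁴)
E_h = 4.38 × 10^-18 J
a₀ = 5.26 × 10^-11 m
E_h/a₀ = 8.33 × 10^-8 N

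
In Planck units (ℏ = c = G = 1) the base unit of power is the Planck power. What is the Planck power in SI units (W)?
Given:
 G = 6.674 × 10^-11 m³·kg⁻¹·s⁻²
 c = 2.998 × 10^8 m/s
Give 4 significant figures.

3.629 × 10^52 W

P_P = c⁵/G
  = 2.422 × 10^42 / 6.674 × 10^-11
  = 3.629 × 10^52 W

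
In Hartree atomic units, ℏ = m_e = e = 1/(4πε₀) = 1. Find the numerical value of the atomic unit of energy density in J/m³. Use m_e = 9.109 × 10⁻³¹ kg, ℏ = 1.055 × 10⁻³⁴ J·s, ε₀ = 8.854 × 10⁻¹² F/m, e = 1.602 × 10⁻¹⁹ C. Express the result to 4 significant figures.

2.929 × 10¹³ J/m³

The unique combination of the constants set to 1 with dimensions of energy density is u_au = E_h/a₀³ = m_e⁴e¹⁰/((4πε₀)⁵ℏ⁸).
E_h = 4.354 × 10⁻¹⁸ J
a₀ = 5.297 × 10⁻¹¹ m
E_h/a₀³ = 2.929 × 10¹³ J/m³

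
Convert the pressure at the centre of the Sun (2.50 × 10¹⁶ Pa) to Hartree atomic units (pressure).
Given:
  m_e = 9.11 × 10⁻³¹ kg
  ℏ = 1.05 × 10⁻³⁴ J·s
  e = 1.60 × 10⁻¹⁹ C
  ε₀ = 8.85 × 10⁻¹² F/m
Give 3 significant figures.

atomic unit of pressure: P_au = E_h/a₀³ = m_e⁴e¹⁰/((4πε₀)⁵ℏ⁸) = 3.01 × 10¹³ Pa.
2.50 × 10¹⁶ / 3.01 × 10¹³ = 830

830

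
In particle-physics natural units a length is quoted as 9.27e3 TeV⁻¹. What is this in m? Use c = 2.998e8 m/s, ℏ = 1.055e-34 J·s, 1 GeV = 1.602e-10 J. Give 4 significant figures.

A length is [E]⁻¹ in ℏ=c=1; restore one factor of ℏc.
1 GeV⁻¹ → ℏc × (1 GeV in J)⁻¹ = 1.974e-16 m.
Convert the energy scale: 9.27e3 TeV⁻¹ = 9.27 GeV⁻¹.
Result: 9.27 × 1.974e-16 = 1.830e-15 m.

1.830e-15 m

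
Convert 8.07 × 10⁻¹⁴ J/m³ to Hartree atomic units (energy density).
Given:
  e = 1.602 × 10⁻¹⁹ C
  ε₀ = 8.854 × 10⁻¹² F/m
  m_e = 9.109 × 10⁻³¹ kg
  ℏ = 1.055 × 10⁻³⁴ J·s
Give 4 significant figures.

atomic unit of energy density: u_au = E_h/a₀³ = m_e⁴e¹⁰/((4πε₀)⁵ℏ⁸) = 2.929 × 10¹³ J/m³.
8.07 × 10⁻¹⁴ / 2.929 × 10¹³ = 2.755 × 10⁻²⁷

2.755 × 10⁻²⁷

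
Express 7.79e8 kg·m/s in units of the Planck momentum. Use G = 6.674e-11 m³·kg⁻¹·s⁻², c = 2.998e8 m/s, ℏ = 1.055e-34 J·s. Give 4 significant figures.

Planck momentum: p_P = √(ℏc³/G) = 6.527 kg·m/s.
7.79e8 / 6.527 = 1.194e8

1.194e8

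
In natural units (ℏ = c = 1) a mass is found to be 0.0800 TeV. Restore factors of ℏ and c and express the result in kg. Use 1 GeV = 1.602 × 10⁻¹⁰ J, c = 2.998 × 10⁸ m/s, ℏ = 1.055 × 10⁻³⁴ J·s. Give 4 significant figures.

Mass is [E]/c²; divide by c².
1 GeV → 1/c² × (1 GeV in J) = 1.782 × 10⁻²⁷ kg.
Convert the energy scale: 0.0800 TeV = 80 GeV.
Result: 80 × 1.782 × 10⁻²⁷ = 1.426 × 10⁻²⁵ kg.

1.426 × 10⁻²⁵ kg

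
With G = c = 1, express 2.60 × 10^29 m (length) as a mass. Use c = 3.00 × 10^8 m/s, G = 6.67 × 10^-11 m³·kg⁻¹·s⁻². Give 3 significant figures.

3.51 × 10^56 kg

Length → mass via c²/G.
2.60 × 10^29 m × (c²/G) = 3.51 × 10^56 kg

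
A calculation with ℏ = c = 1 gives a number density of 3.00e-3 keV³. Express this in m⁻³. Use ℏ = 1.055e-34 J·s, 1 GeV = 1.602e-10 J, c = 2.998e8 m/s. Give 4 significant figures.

Number density is [L]⁻³ = [E]³/(ℏc)³.
1 GeV³ → 1/(ℏc)³ × (1 GeV in J)³ = 1.299e47 m⁻³.
Convert the energy scale: 3.00e-3 keV³ = 3.00e-21 GeV³.
Result: 3.00e-21 × 1.299e47 = 3.898e26 m⁻³.

3.898e26 m⁻³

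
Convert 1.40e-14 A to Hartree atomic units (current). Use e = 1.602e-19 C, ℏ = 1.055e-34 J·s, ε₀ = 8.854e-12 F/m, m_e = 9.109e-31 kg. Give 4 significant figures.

2.117e-12

atomic unit of electric current: I_au = e E_h/ℏ = m_e e⁵/((4πε₀)²ℏ³) = 6.612e-3 A.
1.40e-14 / 6.612e-3 = 2.117e-12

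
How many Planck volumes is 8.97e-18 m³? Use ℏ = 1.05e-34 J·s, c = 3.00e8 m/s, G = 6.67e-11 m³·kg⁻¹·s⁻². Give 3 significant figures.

2.15e87

Planck volume: V_P = (ℏG/c³)^(3/2) = 4.18e-105 m³.
8.97e-18 / 4.18e-105 = 2.15e87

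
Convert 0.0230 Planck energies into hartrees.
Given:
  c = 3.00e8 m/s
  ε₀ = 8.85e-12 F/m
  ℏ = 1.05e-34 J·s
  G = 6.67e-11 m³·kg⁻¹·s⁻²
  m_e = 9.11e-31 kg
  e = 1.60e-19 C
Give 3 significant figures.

1.03e25

Planck energy: E_P = √(ℏc⁵/G) = 1.96e9 J
hartree: E_h = m_e e⁴/(4πε₀ℏ)² = 4.38e-18 J
0.0230 × 1.96e9 / 4.38e-18 = 1.03e25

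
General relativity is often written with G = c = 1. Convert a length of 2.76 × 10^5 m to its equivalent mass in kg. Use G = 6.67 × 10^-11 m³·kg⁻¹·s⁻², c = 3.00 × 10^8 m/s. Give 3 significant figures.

3.72 × 10^32 kg

Length → mass via c²/G.
2.76 × 10^5 m × (c²/G) = 3.72 × 10^32 kg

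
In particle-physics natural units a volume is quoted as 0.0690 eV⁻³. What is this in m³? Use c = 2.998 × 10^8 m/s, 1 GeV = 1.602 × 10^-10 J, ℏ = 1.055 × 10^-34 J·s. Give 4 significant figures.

Volume is [L]³ = [E]⁻³·(ℏc)³.
1 GeV⁻³ → (ℏc)³ × (1 GeV in J)⁻³ = 7.696 × 10^-48 m³.
Convert the energy scale: 0.0690 eV⁻³ = 6.90 × 10^25 GeV⁻³.
Result: 6.90 × 10^25 × 7.696 × 10^-48 = 5.310 × 10^-22 m³.

5.310 × 10^-22 m³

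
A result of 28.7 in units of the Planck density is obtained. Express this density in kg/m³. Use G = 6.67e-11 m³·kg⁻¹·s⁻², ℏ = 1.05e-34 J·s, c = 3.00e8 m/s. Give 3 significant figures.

One Planck density: ρ_P = c⁵/(ℏG²) = 5.20e96 kg/m³.
28.7 × 5.20e96 kg/m³ = 1.49e98 kg/m³

1.49e98 kg/m³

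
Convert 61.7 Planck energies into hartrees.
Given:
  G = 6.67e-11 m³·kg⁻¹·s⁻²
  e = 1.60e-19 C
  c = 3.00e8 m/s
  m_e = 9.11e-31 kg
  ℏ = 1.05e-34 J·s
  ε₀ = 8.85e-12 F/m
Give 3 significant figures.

Planck energy: E_P = √(ℏc⁵/G) = 1.96e9 J
hartree: E_h = m_e e⁴/(4πε₀ℏ)² = 4.38e-18 J
61.7 × 1.96e9 / 4.38e-18 = 2.76e28

2.76e28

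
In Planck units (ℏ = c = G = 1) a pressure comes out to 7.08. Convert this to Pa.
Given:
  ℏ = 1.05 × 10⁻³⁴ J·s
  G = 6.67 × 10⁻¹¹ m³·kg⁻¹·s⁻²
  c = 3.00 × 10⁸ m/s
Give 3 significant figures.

3.31 × 10¹¹⁴ Pa

One Planck pressure: p_P = c⁷/(ℏG²) = 4.68 × 10¹¹³ Pa.
7.08 × 4.68 × 10¹¹³ Pa = 3.31 × 10¹¹⁴ Pa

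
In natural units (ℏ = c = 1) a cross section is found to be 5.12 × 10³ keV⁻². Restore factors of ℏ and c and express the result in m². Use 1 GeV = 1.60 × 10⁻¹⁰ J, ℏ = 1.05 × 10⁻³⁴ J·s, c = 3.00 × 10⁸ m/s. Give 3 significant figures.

Area is [L]² = [E]⁻²·(ℏc)²; restore (ℏc)².
1 GeV⁻² → (ℏc)² × (1 GeV in J)⁻² = 3.88 × 10⁻³² m².
Convert the energy scale: 5.12 × 10³ keV⁻² = 5.12 × 10¹⁵ GeV⁻².
Result: 5.12 × 10¹⁵ × 3.88 × 10⁻³² = 1.98 × 10⁻¹⁶ m².

1.98 × 10⁻¹⁶ m²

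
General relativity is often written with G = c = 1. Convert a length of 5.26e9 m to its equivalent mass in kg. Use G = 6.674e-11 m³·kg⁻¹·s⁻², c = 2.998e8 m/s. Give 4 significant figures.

7.084e36 kg

Length → mass via c²/G.
5.26e9 m × (c²/G) = 7.084e36 kg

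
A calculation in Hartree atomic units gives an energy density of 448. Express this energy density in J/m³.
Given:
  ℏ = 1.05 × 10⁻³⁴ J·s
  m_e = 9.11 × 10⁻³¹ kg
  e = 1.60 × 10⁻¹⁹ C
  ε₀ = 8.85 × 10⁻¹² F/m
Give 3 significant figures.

1.35 × 10¹⁶ J/m³

One atomic unit of energy density: u_au = E_h/a₀³ = m_e⁴e¹⁰/((4πε₀)⁵ℏ⁸) = 3.01 × 10¹³ J/m³.
448 × 3.01 × 10¹³ J/m³ = 1.35 × 10¹⁶ J/m³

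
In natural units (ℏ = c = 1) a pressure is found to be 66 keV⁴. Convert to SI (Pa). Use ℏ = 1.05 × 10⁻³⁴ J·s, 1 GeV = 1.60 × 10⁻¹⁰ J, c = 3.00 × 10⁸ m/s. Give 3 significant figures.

Pressure is [E]/[L]³ = [E]⁴/(ℏc)³.
1 GeV⁴ → 1/(ℏc)³ × (1 GeV in J)⁴ = 2.10 × 10³⁷ Pa.
Convert the energy scale: 66 keV⁴ = 6.60 × 10⁻²³ GeV⁴.
Result: 6.60 × 10⁻²³ × 2.10 × 10³⁷ = 1.38 × 10¹⁵ Pa.

1.38 × 10¹⁵ Pa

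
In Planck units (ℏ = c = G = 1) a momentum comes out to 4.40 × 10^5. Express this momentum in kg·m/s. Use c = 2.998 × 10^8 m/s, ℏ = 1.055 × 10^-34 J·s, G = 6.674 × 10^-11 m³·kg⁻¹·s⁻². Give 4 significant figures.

One Planck momentum: p_P = √(ℏc³/G) = 6.527 kg·m/s.
4.40 × 10^5 × 6.527 kg·m/s = 2.872 × 10^6 kg·m/s

2.872 × 10^6 kg·m/s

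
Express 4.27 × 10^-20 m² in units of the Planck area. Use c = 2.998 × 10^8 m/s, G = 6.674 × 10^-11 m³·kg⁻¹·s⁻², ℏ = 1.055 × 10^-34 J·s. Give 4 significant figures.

1.634 × 10^50

Planck area: A_P = ℏG/c³ = 2.613 × 10^-70 m².
4.27 × 10^-20 / 2.613 × 10^-70 = 1.634 × 10^50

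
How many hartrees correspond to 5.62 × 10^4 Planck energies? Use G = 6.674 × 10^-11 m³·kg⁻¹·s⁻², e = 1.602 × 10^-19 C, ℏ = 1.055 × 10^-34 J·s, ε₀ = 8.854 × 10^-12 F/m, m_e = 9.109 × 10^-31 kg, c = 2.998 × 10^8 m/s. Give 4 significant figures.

2.525 × 10^31

Planck energy: E_P = √(ℏc⁵/G) = 1.957 × 10^9 J
hartree: E_h = m_e e⁴/(4πε₀ℏ)² = 4.354 × 10^-18 J
5.62 × 10^4 × 1.957 × 10^9 / 4.354 × 10^-18 = 2.525 × 10^31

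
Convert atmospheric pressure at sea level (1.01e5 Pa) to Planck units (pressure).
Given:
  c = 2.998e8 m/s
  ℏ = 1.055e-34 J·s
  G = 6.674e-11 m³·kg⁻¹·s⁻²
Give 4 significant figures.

2.180e-109

Planck pressure: p_P = c⁷/(ℏG²) = 4.632e113 Pa.
1.01e5 / 4.632e113 = 2.180e-109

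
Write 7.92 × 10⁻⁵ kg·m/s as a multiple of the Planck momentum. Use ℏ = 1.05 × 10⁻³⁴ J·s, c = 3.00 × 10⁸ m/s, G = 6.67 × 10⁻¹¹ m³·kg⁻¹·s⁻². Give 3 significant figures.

Planck momentum: p_P = √(ℏc³/G) = 6.52 kg·m/s.
7.92 × 10⁻⁵ / 6.52 = 1.21 × 10⁻⁵

1.21 × 10⁻⁵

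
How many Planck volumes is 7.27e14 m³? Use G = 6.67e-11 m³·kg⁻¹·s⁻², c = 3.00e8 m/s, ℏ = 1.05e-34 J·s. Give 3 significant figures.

1.74e119

Planck volume: V_P = (ℏG/c³)^(3/2) = 4.18e-105 m³.
7.27e14 / 4.18e-105 = 1.74e119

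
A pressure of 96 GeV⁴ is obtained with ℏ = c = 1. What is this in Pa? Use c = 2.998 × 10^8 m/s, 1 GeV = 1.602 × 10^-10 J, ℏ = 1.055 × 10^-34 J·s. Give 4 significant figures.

1.998 × 10^39 Pa

Pressure is [E]/[L]³ = [E]⁴/(ℏc)³.
1 GeV⁴ → 1/(ℏc)³ × (1 GeV in J)⁴ = 2.082 × 10^37 Pa.
Result: 96 × 2.082 × 10^37 = 1.998 × 10^39 Pa.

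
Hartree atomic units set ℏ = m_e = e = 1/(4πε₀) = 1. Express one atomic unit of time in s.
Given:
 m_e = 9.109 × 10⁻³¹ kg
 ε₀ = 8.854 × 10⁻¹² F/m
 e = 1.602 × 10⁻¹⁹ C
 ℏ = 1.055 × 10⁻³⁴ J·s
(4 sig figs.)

2.423 × 10⁻¹⁷ s

The unique combination of the constants set to 1 with dimensions of time is τ_au = (4πε₀)²ℏ³/(m_e e⁴).
E_h = 4.354 × 10⁻¹⁸ J
ℏ/E_h = 2.423 × 10⁻¹⁷ s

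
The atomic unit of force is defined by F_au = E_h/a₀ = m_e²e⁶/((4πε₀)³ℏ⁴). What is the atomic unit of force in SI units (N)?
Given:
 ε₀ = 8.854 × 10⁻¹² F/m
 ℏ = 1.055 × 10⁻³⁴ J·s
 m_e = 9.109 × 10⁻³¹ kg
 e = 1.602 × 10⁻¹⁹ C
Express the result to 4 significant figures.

8.220 × 10⁻⁸ N

F_au = E_h/a₀ = m_e²e⁶/((4πε₀)³ℏ⁴)
E_h = 4.354 × 10⁻¹⁸ J
a₀ = 5.297 × 10⁻¹¹ m
E_h/a₀ = 8.220 × 10⁻⁸ N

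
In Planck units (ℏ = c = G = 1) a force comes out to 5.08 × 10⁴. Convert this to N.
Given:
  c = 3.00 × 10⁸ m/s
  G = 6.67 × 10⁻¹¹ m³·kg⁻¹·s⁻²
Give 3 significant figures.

6.17 × 10⁴⁸ N

One Planck force: F_P = c⁴/G = 1.21 × 10⁴⁴ N.
5.08 × 10⁴ × 1.21 × 10⁴⁴ N = 6.17 × 10⁴⁸ N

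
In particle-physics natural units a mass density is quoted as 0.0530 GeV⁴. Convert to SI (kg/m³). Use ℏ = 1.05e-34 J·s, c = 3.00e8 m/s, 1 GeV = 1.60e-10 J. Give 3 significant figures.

1.23e19 kg/m³

Mass density is [E]/(c²[L]³) = [E]⁴/(ℏ³c⁵).
1 GeV⁴ → 1/(ℏ³c⁵) × (1 GeV in J)⁴ = 2.33e20 kg/m³.
Result: 0.0530 × 2.33e20 = 1.23e19 kg/m³.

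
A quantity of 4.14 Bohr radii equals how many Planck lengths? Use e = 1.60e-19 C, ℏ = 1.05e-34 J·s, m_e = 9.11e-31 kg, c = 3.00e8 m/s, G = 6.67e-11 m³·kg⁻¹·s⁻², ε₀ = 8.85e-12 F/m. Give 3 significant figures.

1.35e25

Bohr radius: a₀ = 4πε₀ℏ²/(m_e e²) = 5.26e-11 m
Planck length: ℓ_P = √(ℏG/c³) = 1.61e-35 m
4.14 × 5.26e-11 / 1.61e-35 = 1.35e25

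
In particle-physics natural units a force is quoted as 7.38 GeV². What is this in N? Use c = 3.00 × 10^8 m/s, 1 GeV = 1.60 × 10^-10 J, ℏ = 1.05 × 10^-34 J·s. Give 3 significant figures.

Force is [E]/[L] = [E]²/(ℏc); restore (ℏc)⁻¹.
1 GeV² → 1/(ℏc) × (1 GeV in J)² = 8.13 × 10^5 N.
Result: 7.38 × 8.13 × 10^5 = 6.00 × 10^6 N.

6.00 × 10^6 N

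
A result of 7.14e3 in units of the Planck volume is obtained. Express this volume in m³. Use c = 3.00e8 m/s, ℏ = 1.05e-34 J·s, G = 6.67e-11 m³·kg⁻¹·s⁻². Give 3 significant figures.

2.98e-101 m³

One Planck volume: V_P = (ℏG/c³)^(3/2) = 4.18e-105 m³.
7.14e3 × 4.18e-105 m³ = 2.98e-101 m³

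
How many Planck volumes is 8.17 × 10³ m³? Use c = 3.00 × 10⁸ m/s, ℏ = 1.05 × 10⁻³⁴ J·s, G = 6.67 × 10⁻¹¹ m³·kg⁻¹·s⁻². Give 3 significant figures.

1.96 × 10¹⁰⁸

Planck volume: V_P = (ℏG/c³)^(3/2) = 4.18 × 10⁻¹⁰⁵ m³.
8.17 × 10³ / 4.18 × 10⁻¹⁰⁵ = 1.96 × 10¹⁰⁸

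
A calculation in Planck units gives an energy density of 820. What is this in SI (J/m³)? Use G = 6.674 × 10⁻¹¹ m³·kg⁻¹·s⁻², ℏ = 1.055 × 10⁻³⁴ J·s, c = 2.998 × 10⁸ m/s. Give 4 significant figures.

3.798 × 10¹¹⁶ J/m³

One Planck energy density: u_P = c⁷/(ℏG²) = 4.632 × 10¹¹³ J/m³.
820 × 4.632 × 10¹¹³ J/m³ = 3.798 × 10¹¹⁶ J/m³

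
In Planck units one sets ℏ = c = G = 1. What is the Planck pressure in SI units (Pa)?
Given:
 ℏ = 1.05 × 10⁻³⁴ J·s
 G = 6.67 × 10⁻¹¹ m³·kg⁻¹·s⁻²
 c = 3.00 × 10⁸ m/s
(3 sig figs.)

p_P = c⁷/(ℏG²)
  = 2.19 × 10⁵⁹ / 4.67 × 10⁻⁵⁵
  = 4.68 × 10¹¹³ Pa

4.68 × 10¹¹³ Pa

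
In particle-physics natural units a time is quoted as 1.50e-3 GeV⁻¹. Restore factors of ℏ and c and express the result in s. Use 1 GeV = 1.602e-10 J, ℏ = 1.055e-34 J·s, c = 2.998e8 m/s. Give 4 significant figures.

A time is [E]⁻¹ in ℏ=c=1; restore one factor of ℏ.
1 GeV⁻¹ → ℏ × (1 GeV in J)⁻¹ = 6.586e-25 s.
Result: 1.50e-3 × 6.586e-25 = 9.878e-28 s.

9.878e-28 s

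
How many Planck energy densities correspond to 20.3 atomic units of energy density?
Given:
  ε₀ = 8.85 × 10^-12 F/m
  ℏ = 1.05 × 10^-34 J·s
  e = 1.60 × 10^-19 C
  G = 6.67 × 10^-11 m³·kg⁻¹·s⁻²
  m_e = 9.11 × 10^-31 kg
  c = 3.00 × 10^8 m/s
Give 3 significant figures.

atomic unit of energy density: u_au = E_h/a₀³ = m_e⁴e¹⁰/((4πε₀)⁵ℏ⁸) = 3.01 × 10^13 J/m³
Planck energy density: u_P = c⁷/(ℏG²) = 4.68 × 10^113 J/m³
20.3 × 3.01 × 10^13 / 4.68 × 10^113 = 1.31 × 10^-99

1.31 × 10^-99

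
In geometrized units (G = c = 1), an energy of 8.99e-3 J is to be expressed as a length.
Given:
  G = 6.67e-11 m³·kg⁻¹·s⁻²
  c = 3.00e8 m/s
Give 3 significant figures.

Energy → length via G/c⁴.
8.99e-3 J × (G/c⁴) = 7.40e-47 m

7.40e-47 m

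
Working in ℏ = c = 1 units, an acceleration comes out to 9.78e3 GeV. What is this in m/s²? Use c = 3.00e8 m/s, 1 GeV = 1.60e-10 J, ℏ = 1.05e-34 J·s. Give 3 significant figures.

Acceleration is [L]/[T]² = c·[E]/ℏ.
1 GeV → c/ℏ × (1 GeV in J) = 4.57e32 m/s².
Result: 9.78e3 × 4.57e32 = 4.47e36 m/s².

4.47e36 m/s²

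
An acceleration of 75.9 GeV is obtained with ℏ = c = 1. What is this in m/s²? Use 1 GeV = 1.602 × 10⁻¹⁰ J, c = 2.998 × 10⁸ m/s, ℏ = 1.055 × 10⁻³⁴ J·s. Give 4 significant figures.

3.455 × 10³⁴ m/s²

Acceleration is [L]/[T]² = c·[E]/ℏ.
1 GeV → c/ℏ × (1 GeV in J) = 4.552 × 10³² m/s².
Result: 75.9 × 4.552 × 10³² = 3.455 × 10³⁴ m/s².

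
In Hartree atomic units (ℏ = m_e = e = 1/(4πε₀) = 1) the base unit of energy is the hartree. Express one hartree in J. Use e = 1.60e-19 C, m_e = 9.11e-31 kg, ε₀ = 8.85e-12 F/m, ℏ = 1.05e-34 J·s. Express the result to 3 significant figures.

4.38e-18 J

E_h = m_e e⁴/(4πε₀ℏ)²
  = 5.97e-106 / 1.36e-88
  = 4.38e-18 J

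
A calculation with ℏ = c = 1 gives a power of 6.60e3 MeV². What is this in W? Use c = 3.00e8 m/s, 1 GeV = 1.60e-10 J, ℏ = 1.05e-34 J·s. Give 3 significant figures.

Power is [E]/[T] = [E]²/ℏ.
1 GeV² → 1/ℏ × (1 GeV in J)² = 2.44e14 W.
Convert the energy scale: 6.60e3 MeV² = 6.60e-3 GeV².
Result: 6.60e-3 × 2.44e14 = 1.61e12 W.

1.61e12 W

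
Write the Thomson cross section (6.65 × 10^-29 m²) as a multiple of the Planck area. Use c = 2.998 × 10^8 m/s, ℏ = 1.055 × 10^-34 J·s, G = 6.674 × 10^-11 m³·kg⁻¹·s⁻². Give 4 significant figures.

2.545 × 10^41

Planck area: A_P = ℏG/c³ = 2.613 × 10^-70 m².
6.65 × 10^-29 / 2.613 × 10^-70 = 2.545 × 10^41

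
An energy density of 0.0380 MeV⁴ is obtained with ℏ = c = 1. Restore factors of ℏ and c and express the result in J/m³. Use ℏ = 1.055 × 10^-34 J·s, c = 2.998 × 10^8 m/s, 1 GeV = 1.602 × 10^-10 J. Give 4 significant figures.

7.910 × 10^23 J/m³

[E]/[L]³ = [E]⁴/(ℏc)³; restore (ℏc)⁻³.
1 GeV⁴ → 1/(ℏc)³ × (1 GeV in J)⁴ = 2.082 × 10^37 J/m³.
Convert the energy scale: 0.0380 MeV⁴ = 3.80 × 10^-14 GeV⁴.
Result: 3.80 × 10^-14 × 2.082 × 10^37 = 7.910 × 10^23 J/m³.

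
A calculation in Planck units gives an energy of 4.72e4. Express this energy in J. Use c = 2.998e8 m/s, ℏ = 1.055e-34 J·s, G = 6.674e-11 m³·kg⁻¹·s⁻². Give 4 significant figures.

9.235e13 J

One Planck energy: E_P = √(ℏc⁵/G) = 1.957e9 J.
4.72e4 × 1.957e9 J = 9.235e13 J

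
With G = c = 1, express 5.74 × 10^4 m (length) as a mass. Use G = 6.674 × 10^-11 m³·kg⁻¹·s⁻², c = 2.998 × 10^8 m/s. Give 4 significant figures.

Length → mass via c²/G.
5.74 × 10^4 m × (c²/G) = 7.730 × 10^31 kg

7.730 × 10^31 kg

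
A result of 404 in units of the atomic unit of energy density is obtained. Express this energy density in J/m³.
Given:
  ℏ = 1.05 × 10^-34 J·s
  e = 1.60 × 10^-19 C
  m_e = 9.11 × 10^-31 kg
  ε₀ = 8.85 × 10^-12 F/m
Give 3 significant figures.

One atomic unit of energy density: u_au = E_h/a₀³ = m_e⁴e¹⁰/((4πε₀)⁵ℏ⁸) = 3.01 × 10^13 J/m³.
404 × 3.01 × 10^13 J/m³ = 1.22 × 10^16 J/m³

1.22 × 10^16 J/m³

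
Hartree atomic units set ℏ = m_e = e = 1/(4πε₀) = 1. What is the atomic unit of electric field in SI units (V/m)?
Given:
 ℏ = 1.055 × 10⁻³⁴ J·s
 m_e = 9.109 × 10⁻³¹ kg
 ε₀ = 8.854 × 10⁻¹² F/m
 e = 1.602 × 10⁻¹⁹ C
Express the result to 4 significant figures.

5.131 × 10¹¹ V/m

Dimensional analysis gives E_au = E_h/(e a₀) = m_e²e⁵/((4πε₀)³ℏ⁴).
E_h = 4.354 × 10⁻¹⁸ J
a₀ = 5.297 × 10⁻¹¹ m
E_h/(e·a₀) = 5.131 × 10¹¹ V/m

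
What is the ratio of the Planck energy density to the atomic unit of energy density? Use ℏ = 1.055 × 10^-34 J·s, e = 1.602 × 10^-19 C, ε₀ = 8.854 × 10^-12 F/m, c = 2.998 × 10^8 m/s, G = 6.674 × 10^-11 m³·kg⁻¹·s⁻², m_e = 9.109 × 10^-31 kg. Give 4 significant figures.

1.581 × 10^100

Planck energy density: u_P = c⁷/(ℏG²) = 4.632 × 10^113 J/m³
atomic unit of energy density: u_au = E_h/a₀³ = m_e⁴e¹⁰/((4πε₀)⁵ℏ⁸) = 2.929 × 10^13 J/m³
ratio = 4.632 × 10^113 / 2.929 × 10^13 = 1.581 × 10^100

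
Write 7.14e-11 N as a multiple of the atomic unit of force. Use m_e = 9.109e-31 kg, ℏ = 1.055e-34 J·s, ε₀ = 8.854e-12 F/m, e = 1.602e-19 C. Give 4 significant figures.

8.686e-4

atomic unit of force: F_au = E_h/a₀ = m_e²e⁶/((4πε₀)³ℏ⁴) = 8.220e-8 N.
7.14e-11 / 8.220e-8 = 8.686e-4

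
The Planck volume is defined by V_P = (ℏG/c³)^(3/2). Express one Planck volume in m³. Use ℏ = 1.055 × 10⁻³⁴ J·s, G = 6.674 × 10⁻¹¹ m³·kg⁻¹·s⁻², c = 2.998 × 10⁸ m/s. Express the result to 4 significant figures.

V_P = (ℏG/c³)^(3/2)
  = √(1.784 × 10⁻²⁰⁹)
  = 4.224 × 10⁻¹⁰⁵ m³

4.224 × 10⁻¹⁰⁵ m³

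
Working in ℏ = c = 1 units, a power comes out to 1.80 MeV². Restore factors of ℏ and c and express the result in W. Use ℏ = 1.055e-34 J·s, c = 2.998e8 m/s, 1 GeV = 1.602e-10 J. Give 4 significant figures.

Power is [E]/[T] = [E]²/ℏ.
1 GeV² → 1/ℏ × (1 GeV in J)² = 2.433e14 W.
Convert the energy scale: 1.80 MeV² = 1.80e-6 GeV².
Result: 1.80e-6 × 2.433e14 = 4.379e8 W.

4.379e8 W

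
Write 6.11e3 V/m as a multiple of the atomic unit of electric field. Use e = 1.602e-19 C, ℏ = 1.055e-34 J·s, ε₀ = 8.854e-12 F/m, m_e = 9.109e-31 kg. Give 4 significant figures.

1.191e-8

atomic unit of electric field: E_au = E_h/(e a₀) = m_e²e⁵/((4πε₀)³ℏ⁴) = 5.131e11 V/m.
6.11e3 / 5.131e11 = 1.191e-8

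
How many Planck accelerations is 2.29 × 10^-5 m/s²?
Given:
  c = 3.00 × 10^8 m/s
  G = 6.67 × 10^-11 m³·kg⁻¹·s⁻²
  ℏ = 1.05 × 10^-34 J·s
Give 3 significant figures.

4.10 × 10^-57

Planck acceleration: a_P = √(c⁷/(ℏG)) = 5.59 × 10^51 m/s².
2.29 × 10^-5 / 5.59 × 10^51 = 4.10 × 10^-57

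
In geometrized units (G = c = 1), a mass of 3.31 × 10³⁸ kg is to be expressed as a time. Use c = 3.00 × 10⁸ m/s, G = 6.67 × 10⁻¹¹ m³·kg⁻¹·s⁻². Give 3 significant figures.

Mass → time via G/c³.
3.31 × 10³⁸ kg × (G/c³) = 818 s

818 s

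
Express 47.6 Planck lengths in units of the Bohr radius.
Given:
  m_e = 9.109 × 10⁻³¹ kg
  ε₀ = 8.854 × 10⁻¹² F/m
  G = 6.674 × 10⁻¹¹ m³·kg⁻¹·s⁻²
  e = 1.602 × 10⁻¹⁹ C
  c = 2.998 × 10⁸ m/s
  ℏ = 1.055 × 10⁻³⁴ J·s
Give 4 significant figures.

1.453 × 10⁻²³

Planck length: ℓ_P = √(ℏG/c³) = 1.616 × 10⁻³⁵ m
Bohr radius: a₀ = 4πε₀ℏ²/(m_e e²) = 5.297 × 10⁻¹¹ m
47.6 × 1.616 × 10⁻³⁵ / 5.297 × 10⁻¹¹ = 1.453 × 10⁻²³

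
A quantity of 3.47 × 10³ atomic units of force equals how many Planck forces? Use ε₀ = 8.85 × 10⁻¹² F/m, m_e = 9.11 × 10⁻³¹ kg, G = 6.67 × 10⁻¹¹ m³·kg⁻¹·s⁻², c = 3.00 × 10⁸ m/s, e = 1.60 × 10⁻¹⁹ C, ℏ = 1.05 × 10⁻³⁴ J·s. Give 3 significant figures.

atomic unit of force: F_au = E_h/a₀ = m_e²e⁶/((4πε₀)³ℏ⁴) = 8.33 × 10⁻⁸ N
Planck force: F_P = c⁴/G = 1.21 × 10⁴⁴ N
3.47 × 10³ × 8.33 × 10⁻⁸ / 1.21 × 10⁴⁴ = 2.38 × 10⁻⁴⁸

2.38 × 10⁻⁴⁸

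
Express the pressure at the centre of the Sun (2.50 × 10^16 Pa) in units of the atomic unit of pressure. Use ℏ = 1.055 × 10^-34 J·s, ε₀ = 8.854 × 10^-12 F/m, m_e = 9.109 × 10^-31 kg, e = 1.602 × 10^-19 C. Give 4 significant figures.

853.5

atomic unit of pressure: P_au = E_h/a₀³ = m_e⁴e¹⁰/((4πε₀)⁵ℏ⁸) = 2.929 × 10^13 Pa.
2.50 × 10^16 / 2.929 × 10^13 = 853.5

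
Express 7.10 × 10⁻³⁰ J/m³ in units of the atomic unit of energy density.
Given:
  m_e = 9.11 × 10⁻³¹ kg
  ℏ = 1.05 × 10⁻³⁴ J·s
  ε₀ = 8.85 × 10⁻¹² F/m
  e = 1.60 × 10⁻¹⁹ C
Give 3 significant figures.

2.36 × 10⁻⁴³

atomic unit of energy density: u_au = E_h/a₀³ = m_e⁴e¹⁰/((4πε₀)⁵ℏ⁸) = 3.01 × 10¹³ J/m³.
7.10 × 10⁻³⁰ / 3.01 × 10¹³ = 2.36 × 10⁻⁴³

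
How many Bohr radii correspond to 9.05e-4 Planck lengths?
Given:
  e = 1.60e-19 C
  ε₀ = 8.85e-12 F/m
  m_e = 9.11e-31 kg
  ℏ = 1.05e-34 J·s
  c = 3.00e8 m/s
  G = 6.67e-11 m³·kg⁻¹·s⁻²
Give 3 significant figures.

2.77e-28

Planck length: ℓ_P = √(ℏG/c³) = 1.61e-35 m
Bohr radius: a₀ = 4πε₀ℏ²/(m_e e²) = 5.26e-11 m
9.05e-4 × 1.61e-35 / 5.26e-11 = 2.77e-28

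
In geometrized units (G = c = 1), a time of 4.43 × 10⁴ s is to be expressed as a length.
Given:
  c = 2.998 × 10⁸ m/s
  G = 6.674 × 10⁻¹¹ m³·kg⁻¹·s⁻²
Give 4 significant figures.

Time → length via c.
4.43 × 10⁴ s × (c) = 1.328 × 10¹³ m

1.328 × 10¹³ m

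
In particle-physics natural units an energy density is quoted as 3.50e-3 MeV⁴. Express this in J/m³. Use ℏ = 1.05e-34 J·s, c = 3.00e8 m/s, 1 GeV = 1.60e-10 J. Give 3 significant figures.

[E]/[L]³ = [E]⁴/(ℏc)³; restore (ℏc)⁻³.
1 GeV⁴ → 1/(ℏc)³ × (1 GeV in J)⁴ = 2.10e37 J/m³.
Convert the energy scale: 3.50e-3 MeV⁴ = 3.50e-15 GeV⁴.
Result: 3.50e-15 × 2.10e37 = 7.34e22 J/m³.

7.34e22 J/m³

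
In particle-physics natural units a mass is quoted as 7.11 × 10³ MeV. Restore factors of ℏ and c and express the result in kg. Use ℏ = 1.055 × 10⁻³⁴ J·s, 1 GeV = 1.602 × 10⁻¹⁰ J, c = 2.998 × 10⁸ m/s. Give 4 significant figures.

Mass is [E]/c²; divide by c².
1 GeV → 1/c² × (1 GeV in J) = 1.782 × 10⁻²⁷ kg.
Convert the energy scale: 7.11 × 10³ MeV = 7.11 GeV.
Result: 7.11 × 1.782 × 10⁻²⁷ = 1.267 × 10⁻²⁶ kg.

1.267 × 10⁻²⁶ kg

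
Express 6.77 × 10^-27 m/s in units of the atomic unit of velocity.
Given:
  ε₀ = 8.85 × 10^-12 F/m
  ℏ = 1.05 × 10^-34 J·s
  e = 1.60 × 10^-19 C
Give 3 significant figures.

3.09 × 10^-33

atomic unit of velocity: v_au = e²/(4πε₀ℏ) = 2.19 × 10^6 m/s.
6.77 × 10^-27 / 2.19 × 10^6 = 3.09 × 10^-33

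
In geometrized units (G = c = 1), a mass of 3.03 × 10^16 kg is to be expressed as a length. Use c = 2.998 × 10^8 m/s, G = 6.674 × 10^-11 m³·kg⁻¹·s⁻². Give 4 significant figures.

2.250 × 10^-11 m

In G = c = 1 units mass has dimensions of length; the conversion factor is G/c².
3.03 × 10^16 kg × (G/c²) = 2.250 × 10^-11 m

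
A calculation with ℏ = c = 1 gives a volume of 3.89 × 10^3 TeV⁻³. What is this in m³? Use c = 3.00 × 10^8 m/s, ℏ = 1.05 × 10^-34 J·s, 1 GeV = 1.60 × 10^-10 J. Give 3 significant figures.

Volume is [L]³ = [E]⁻³·(ℏc)³.
1 GeV⁻³ → (ℏc)³ × (1 GeV in J)⁻³ = 7.63 × 10^-48 m³.
Convert the energy scale: 3.89 × 10^3 TeV⁻³ = 3.89 × 10^-6 GeV⁻³.
Result: 3.89 × 10^-6 × 7.63 × 10^-48 = 2.97 × 10^-53 m³.

2.97 × 10^-53 m³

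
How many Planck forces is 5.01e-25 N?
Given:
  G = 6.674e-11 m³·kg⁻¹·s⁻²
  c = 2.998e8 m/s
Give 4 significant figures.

4.139e-69

Planck force: F_P = c⁴/G = 1.210e44 N.
5.01e-25 / 1.210e44 = 4.139e-69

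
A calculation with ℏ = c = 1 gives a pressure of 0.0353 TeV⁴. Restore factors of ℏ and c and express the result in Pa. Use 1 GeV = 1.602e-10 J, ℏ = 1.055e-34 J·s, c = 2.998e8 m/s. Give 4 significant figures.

Pressure is [E]/[L]³ = [E]⁴/(ℏc)³.
1 GeV⁴ → 1/(ℏc)³ × (1 GeV in J)⁴ = 2.082e37 Pa.
Convert the energy scale: 0.0353 TeV⁴ = 3.53e10 GeV⁴.
Result: 3.53e10 × 2.082e37 = 7.348e47 Pa.

7.348e47 Pa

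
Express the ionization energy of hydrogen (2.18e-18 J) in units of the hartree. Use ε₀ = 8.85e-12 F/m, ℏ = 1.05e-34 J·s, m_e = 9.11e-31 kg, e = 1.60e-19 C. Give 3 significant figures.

hartree: E_h = m_e e⁴/(4πε₀ℏ)² = 4.38e-18 J.
2.18e-18 / 4.38e-18 = 0.498

0.498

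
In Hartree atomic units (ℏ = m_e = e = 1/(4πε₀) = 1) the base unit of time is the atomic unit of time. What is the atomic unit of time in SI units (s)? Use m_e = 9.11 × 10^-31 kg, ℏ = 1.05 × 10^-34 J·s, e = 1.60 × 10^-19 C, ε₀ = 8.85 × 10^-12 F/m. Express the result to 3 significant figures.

τ_au = (4πε₀)²ℏ³/(m_e e⁴)
E_h = 4.38 × 10^-18 J
ℏ/E_h = 2.40 × 10^-17 s

2.40 × 10^-17 s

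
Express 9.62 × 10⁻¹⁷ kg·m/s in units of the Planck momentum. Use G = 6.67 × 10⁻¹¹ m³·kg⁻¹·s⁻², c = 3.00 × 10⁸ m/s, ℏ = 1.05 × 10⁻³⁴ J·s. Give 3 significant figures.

Planck momentum: p_P = √(ℏc³/G) = 6.52 kg·m/s.
9.62 × 10⁻¹⁷ / 6.52 = 1.48 × 10⁻¹⁷

1.48 × 10⁻¹⁷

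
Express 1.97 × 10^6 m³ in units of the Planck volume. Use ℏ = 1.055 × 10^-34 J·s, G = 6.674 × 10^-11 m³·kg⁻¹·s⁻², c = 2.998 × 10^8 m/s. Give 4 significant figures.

Planck volume: V_P = (ℏG/c³)^(3/2) = 4.224 × 10^-105 m³.
1.97 × 10^6 / 4.224 × 10^-105 = 4.664 × 10^110

4.664 × 10^110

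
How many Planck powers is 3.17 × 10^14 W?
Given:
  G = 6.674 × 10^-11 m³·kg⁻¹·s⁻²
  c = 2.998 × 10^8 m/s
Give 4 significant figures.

Planck power: P_P = c⁵/G = 3.629 × 10^52 W.
3.17 × 10^14 / 3.629 × 10^52 = 8.735 × 10^-39

8.735 × 10^-39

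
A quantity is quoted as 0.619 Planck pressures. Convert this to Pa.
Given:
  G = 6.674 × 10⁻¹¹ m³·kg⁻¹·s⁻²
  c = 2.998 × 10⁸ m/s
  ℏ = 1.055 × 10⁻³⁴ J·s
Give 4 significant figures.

One Planck pressure: p_P = c⁷/(ℏG²) = 4.632 × 10¹¹³ Pa.
0.619 × 4.632 × 10¹¹³ Pa = 2.867 × 10¹¹³ Pa

2.867 × 10¹¹³ Pa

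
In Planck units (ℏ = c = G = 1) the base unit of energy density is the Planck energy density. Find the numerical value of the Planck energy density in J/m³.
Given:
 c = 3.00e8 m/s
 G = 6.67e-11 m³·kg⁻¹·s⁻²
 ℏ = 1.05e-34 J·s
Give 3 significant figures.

4.68e113 J/m³

u_P = c⁷/(ℏG²)
  = 2.19e59 / 4.67e-55
  = 4.68e113 J/m³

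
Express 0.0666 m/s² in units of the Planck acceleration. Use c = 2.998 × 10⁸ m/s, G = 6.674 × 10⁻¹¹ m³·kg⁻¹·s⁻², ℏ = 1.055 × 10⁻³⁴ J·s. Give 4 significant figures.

1.198 × 10⁻⁵³

Planck acceleration: a_P = √(c⁷/(ℏG)) = 5.560 × 10⁵¹ m/s².
0.0666 / 5.560 × 10⁵¹ = 1.198 × 10⁻⁵³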